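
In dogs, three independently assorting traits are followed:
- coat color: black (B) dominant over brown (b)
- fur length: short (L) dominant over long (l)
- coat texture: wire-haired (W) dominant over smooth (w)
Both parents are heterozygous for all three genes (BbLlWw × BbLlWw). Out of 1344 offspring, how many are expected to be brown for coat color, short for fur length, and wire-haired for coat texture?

Trihybrid cross: BbLlWw × BbLlWw
Each trait segregates independently with a 3:1 phenotypic ratio, so each gene contributes 3/4 (dominant) or 1/4 (recessive).
Target: brown (coat color), short (fur length), wire-haired (coat texture)
Probability = product of independent per-trait probabilities
= 1/4 × 3/4 × 3/4 = 9/64
Expected count = 9/64 × 1344 = 189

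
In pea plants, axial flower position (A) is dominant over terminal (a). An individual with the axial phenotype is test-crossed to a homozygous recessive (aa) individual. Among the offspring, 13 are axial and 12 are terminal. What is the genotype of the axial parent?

Test cross: ? × aa
Offspring: 13 axial, 12 terminal — approximately 1:1.
A 1:1 ratio in a test cross indicates the unknown parent is heterozygous (Aa).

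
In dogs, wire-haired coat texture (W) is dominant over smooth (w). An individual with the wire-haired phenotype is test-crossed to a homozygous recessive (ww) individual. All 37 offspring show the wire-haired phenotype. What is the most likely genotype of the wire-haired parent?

Test cross: ? × ww
All offspring are wire-haired.
If the unknown parent were heterozygous (Ww), about half of 37 offspring would be smooth; none are. The unknown parent is most likely homozygous dominant (WW).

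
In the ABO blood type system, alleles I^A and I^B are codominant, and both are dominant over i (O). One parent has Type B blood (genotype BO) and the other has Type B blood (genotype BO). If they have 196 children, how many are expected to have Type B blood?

Cross: BO × BO
Possible offspring genotypes: 1 BB, 2 BO, 1 OO
Blood type counts: 3 Type B, 1 Type O
Probability of Type B: 3/4
Expected count = 3/4 × 196 = 147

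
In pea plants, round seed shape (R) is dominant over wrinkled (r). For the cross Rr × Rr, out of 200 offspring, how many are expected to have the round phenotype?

Punnett square for Rr × Rr:
Offspring genotypes: 1 RR, 2 Rr, 1 rr
Total offspring: 4
Count with target: 3
Probability: 3/4
Expected count = 3/4 × 200 = 150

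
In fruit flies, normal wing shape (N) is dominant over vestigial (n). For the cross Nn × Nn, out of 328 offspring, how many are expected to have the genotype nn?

Punnett square for Nn × Nn:
Offspring genotypes: 1 NN, 2 Nn, 1 nn
Total offspring: 4
Count with target: 1
Probability: 1/4
Expected count = 1/4 × 328 = 82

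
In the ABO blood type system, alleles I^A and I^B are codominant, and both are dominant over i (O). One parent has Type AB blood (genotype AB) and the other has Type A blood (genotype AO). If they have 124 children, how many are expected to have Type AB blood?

Cross: AB × AO
Possible offspring genotypes: 1 AA, 1 AO, 1 AB, 1 BO
Blood type counts: 2 Type A, 1 Type AB, 1 Type B
Probability of Type AB: 1/4
Expected count = 1/4 × 124 = 31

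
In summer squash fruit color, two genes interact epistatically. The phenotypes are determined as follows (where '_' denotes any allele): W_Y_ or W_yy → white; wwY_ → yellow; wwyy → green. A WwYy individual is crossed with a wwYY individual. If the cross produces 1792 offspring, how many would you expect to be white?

Cross: WwYy × wwYY — consider each gene separately:
W gene: Ww × ww → 2 Ww, 2 ww → 2 W_ : 2 ww (out of 4)
Y gene: Yy × YY → 2 YY, 2 Yy → 4 Y_ (out of 4)
Genotype classes (out of 4 × 4 = 16): W_Y_ = 2×4 = 8; wwY_ = 2×4 = 8
Apply the phenotype rules: W_Y_ (8) → white; wwY_ (8) → yellow
Phenotype counts (out of 16): 8 white, 8 yellow
white: 8 out of 16 → fraction 1/2
Expected count = 1/2 × 1792 = 896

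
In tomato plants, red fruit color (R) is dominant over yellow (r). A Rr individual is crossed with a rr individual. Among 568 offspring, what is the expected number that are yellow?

Punnett square for Rr × rr:
Offspring genotypes: 2 Rr, 2 rr
red: 2, yellow: 2
yellow: 2 out of 4 → fraction 1/2
Expected count = 1/2 × 568 = 284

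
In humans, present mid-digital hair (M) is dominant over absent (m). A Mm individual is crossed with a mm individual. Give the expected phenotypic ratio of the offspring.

Punnett square for Mm × mm:
Offspring genotypes: 2 Mm, 2 mm
present: 2, absent: 2
Ratio: 1:1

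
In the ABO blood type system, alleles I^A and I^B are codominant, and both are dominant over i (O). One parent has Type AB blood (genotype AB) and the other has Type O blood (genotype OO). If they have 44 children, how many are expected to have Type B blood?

Cross: AB × OO
Possible offspring genotypes: 2 AO, 2 BO
Blood type counts: 2 Type A, 2 Type B
Probability of Type B: 2/4 = 1/2
Expected count = 1/2 × 44 = 22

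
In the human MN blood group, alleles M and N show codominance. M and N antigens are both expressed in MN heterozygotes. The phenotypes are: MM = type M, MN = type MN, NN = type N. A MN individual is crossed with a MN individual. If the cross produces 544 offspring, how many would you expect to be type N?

Punnett square for MN × MN:
Offspring genotypes: 1 MM, 2 MN, 1 NN
Phenotype counts: 1 type M, 2 type MN, 1 type N
type N: 1 out of 4 → fraction 1/4
Expected count = 1/4 × 544 = 136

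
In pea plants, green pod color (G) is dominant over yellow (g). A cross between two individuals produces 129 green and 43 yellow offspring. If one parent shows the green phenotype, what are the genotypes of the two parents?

Observed offspring: 129 green, 43 yellow
The observed ratio simplifies to 3:1. Yellow (gg) offspring appear, so each parent must contribute one g allele. The parent stated to show green carries G, so it is Gg. The other parent is then either Gg or gg: Gg × gg would give a 1:1 split, whereas Gg × Gg gives 3:1 — matching the data. So both parents are heterozygous (Gg × Gg).
Parent genotypes: Gg × Gg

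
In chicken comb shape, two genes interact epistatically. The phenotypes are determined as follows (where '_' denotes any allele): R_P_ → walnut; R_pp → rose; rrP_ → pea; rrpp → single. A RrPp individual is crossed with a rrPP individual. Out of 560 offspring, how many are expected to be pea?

Cross: RrPp × rrPP — consider each gene separately:
R gene: Rr × rr → 2 Rr, 2 rr → 2 R_ : 2 rr (out of 4)
P gene: Pp × PP → 2 PP, 2 Pp → 4 P_ (out of 4)
Genotype classes (out of 4 × 4 = 16): R_P_ = 2×4 = 8; rrP_ = 2×4 = 8
Apply the phenotype rules: R_P_ (8) → walnut; rrP_ (8) → pea
Phenotype counts (out of 16): 8 walnut, 8 pea
pea: 8 out of 16 → fraction 1/2
Expected count = 1/2 × 560 = 280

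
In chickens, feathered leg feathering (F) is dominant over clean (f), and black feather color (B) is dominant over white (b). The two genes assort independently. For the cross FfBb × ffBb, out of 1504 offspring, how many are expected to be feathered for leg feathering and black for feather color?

Dihybrid cross FfBb × ffBb — consider each gene separately:
leg feathering: Ff × ff → 2 Ff, 2 ff → 2 F_ : 2 ff (out of 4)
feather color: Bb × Bb → 1 BB, 2 Bb, 1 bb → 3 B_ : 1 bb (out of 4)
Looking for: feathered (F_) and black (B_)
P(feathered) = 2/4, P(black) = 3/4
P(both) = 2/4 × 3/4 = 6/16 = 3/8
Expected count = 3/8 × 1504 = 564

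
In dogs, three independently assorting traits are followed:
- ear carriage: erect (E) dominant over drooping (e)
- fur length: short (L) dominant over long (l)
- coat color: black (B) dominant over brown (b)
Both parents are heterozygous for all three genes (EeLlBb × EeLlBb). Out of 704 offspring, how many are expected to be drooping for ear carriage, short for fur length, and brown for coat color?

Trihybrid cross: EeLlBb × EeLlBb
Each trait segregates independently with a 3:1 phenotypic ratio, so each gene contributes 3/4 (dominant) or 1/4 (recessive).
Target: drooping (ear carriage), short (fur length), brown (coat color)
Probability = product of independent per-trait probabilities
= 1/4 × 3/4 × 1/4 = 3/64
Expected count = 3/64 × 704 = 33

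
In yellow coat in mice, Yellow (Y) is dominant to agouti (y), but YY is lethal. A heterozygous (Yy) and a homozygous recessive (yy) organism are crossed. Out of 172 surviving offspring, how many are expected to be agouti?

Cross: Yy × yy
Punnett square offspring (before lethality): 2 Yy, 2 yy
No YY offspring are produced in this cross.
agouti: 2 out of 4 → fraction 1/2
Expected count = 1/2 × 172 = 86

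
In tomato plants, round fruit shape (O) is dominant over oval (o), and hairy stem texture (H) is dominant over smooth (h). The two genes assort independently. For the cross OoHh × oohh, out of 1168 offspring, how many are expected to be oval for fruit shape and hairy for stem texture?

Dihybrid cross OoHh × oohh — consider each gene separately:
fruit shape: Oo × oo → 2 Oo, 2 oo → 2 O_ : 2 oo (out of 4)
stem texture: Hh × hh → 2 Hh, 2 hh → 2 H_ : 2 hh (out of 4)
Looking for: oval (oo) and hairy (H_)
P(oval) = 2/4, P(hairy) = 2/4
P(both) = 2/4 × 2/4 = 4/16 = 1/4
Expected count = 1/4 × 1168 = 292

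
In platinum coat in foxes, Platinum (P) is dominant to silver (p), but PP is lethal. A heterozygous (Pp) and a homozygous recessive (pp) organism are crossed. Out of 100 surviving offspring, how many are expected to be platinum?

Cross: Pp × pp
Punnett square offspring (before lethality): 2 Pp, 2 pp
No PP offspring are produced in this cross.
platinum: 2 out of 4 → fraction 1/2
Expected count = 1/2 × 100 = 50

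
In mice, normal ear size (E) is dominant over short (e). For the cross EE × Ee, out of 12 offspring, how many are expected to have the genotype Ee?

Punnett square for EE × Ee:
Offspring genotypes: 2 EE, 2 Ee
Total offspring: 4
Count with target: 2
Probability: 2/4 = 1/2
Expected count = 1/2 × 12 = 6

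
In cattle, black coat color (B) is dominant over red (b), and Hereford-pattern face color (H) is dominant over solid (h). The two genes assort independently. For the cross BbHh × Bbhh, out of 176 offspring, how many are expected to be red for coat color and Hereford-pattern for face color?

Dihybrid cross BbHh × Bbhh — consider each gene separately:
coat color: Bb × Bb → 1 BB, 2 Bb, 1 bb → 3 B_ : 1 bb (out of 4)
face color: Hh × hh → 2 Hh, 2 hh → 2 H_ : 2 hh (out of 4)
Looking for: red (bb) and Hereford-pattern (H_)
P(red) = 1/4, P(Hereford-pattern) = 2/4
P(both) = 1/4 × 2/4 = 2/16 = 1/8
Expected count = 1/8 × 176 = 22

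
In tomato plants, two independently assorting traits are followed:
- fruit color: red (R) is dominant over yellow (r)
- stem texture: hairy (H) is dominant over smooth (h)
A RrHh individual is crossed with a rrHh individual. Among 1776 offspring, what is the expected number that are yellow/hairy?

Dihybrid cross RrHh × rrHh — consider each gene separately:
fruit color: Rr × rr → 2 Rr, 2 rr → 2 R_ : 2 rr (out of 4)
stem texture: Hh × Hh → 1 HH, 2 Hh, 1 hh → 3 H_ : 1 hh (out of 4)
Combine (counts out of 4 × 4 = 16): red/hairy (R_H_) = 2×3 = 6; red/smooth (R_hh) = 2×1 = 2; yellow/hairy (rrH_) = 2×3 = 6; yellow/smooth (rrhh) = 2×1 = 2
Phenotype counts (out of 16): 6 red/hairy, 2 red/smooth, 6 yellow/hairy, 2 yellow/smooth
yellow/hairy: 6 out of 16 → fraction 3/8
Expected count = 3/8 × 1776 = 666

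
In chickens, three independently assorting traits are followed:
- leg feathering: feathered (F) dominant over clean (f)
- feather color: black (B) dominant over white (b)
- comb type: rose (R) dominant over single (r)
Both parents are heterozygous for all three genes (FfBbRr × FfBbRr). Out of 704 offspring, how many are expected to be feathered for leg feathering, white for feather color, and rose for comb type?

Trihybrid cross: FfBbRr × FfBbRr
Each trait segregates independently with a 3:1 phenotypic ratio, so each gene contributes 3/4 (dominant) or 1/4 (recessive).
Target: feathered (leg feathering), white (feather color), rose (comb type)
Probability = product of independent per-trait probabilities
= 3/4 × 1/4 × 3/4 = 9/64
Expected count = 9/64 × 704 = 99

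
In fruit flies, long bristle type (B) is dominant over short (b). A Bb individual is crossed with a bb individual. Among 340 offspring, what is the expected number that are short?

Punnett square for Bb × bb:
Offspring genotypes: 2 Bb, 2 bb
long: 2, short: 2
short: 2 out of 4 → fraction 1/2
Expected count = 1/2 × 340 = 170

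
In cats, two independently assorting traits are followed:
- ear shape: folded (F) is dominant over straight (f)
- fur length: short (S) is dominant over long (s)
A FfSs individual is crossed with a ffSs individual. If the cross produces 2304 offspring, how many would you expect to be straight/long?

Dihybrid cross FfSs × ffSs — consider each gene separately:
ear shape: Ff × ff → 2 Ff, 2 ff → 2 F_ : 2 ff (out of 4)
fur length: Ss × Ss → 1 SS, 2 Ss, 1 ss → 3 S_ : 1 ss (out of 4)
Combine (counts out of 4 × 4 = 16): folded/short (F_S_) = 2×3 = 6; folded/long (F_ss) = 2×1 = 2; straight/short (ffS_) = 2×3 = 6; straight/long (ffss) = 2×1 = 2
Phenotype counts (out of 16): 6 folded/short, 2 folded/long, 6 straight/short, 2 straight/long
straight/long: 2 out of 16 → fraction 1/8
Expected count = 1/8 × 2304 = 288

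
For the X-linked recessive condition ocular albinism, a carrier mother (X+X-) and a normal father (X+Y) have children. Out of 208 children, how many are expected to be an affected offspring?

Cross: X+X- × X+Y
Offspring: 1 X+X+, 1 X+Y, 1 X+X-, 1 X-Y
Probability of an affected offspring: 1/4
Expected count = 1/4 × 208 = 52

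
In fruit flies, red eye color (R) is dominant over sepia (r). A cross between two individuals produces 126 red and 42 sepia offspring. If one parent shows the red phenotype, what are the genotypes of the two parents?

Observed offspring: 126 red, 42 sepia
The observed ratio simplifies to 3:1. Sepia (rr) offspring appear, so each parent must contribute one r allele. The parent stated to show red carries R, so it is Rr. The other parent is then either Rr or rr: Rr × rr would give a 1:1 split, whereas Rr × Rr gives 3:1 — matching the data. So both parents are heterozygous (Rr × Rr).
Parent genotypes: Rr × Rr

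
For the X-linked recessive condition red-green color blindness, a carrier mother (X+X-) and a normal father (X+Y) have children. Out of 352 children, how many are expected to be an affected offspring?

Cross: X+X- × X+Y
Offspring: 1 X+X+, 1 X+Y, 1 X+X-, 1 X-Y
Probability of an affected offspring: 1/4
Expected count = 1/4 × 352 = 88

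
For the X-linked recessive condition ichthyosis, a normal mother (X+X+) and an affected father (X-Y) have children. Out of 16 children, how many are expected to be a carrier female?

Cross: X+X+ × X-Y
Offspring: 2 X+X-, 2 X+Y
Probability of a carrier female: 2/4 = 1/2
Expected count = 1/2 × 16 = 8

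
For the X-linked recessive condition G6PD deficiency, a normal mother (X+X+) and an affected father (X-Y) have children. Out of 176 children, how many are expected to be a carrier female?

Cross: X+X+ × X-Y
Offspring: 2 X+X-, 2 X+Y
Probability of a carrier female: 2/4 = 1/2
Expected count = 1/2 × 176 = 88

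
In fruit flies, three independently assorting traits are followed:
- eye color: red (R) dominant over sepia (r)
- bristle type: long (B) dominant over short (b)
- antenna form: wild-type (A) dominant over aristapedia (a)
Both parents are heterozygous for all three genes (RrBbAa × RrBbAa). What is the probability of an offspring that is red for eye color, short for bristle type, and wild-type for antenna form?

Trihybrid cross: RrBbAa × RrBbAa
Each trait segregates independently with a 3:1 phenotypic ratio, so each gene contributes 3/4 (dominant) or 1/4 (recessive).
Target: red (eye color), short (bristle type), wild-type (antenna form)
Probability = product of independent per-trait probabilities
= 3/4 × 1/4 × 3/4 = 9/64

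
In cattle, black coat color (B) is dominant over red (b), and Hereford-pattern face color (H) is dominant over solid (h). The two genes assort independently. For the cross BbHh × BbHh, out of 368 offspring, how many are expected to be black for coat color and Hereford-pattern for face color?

Dihybrid cross BbHh × BbHh — consider each gene separately:
coat color: Bb × Bb → 1 BB, 2 Bb, 1 bb → 3 B_ : 1 bb (out of 4)
face color: Hh × Hh → 1 HH, 2 Hh, 1 hh → 3 H_ : 1 hh (out of 4)
Looking for: black (B_) and Hereford-pattern (H_)
P(black) = 3/4, P(Hereford-pattern) = 3/4
P(both) = 3/4 × 3/4 = 9/16
Expected count = 9/16 × 368 = 207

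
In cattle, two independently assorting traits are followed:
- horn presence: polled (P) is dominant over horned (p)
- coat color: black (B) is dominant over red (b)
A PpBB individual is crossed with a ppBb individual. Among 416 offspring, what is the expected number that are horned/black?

Dihybrid cross PpBB × ppBb — consider each gene separately:
horn presence: Pp × pp → 2 Pp, 2 pp → 2 P_ : 2 pp (out of 4)
coat color: BB × Bb → 2 BB, 2 Bb → 4 B_ (out of 4)
Combine (counts out of 4 × 4 = 16): polled/black (P_B_) = 2×4 = 8; horned/black (ppB_) = 2×4 = 8
Phenotype counts (out of 16): 8 polled/black, 8 horned/black
horned/black: 8 out of 16 → fraction 1/2
Expected count = 1/2 × 416 = 208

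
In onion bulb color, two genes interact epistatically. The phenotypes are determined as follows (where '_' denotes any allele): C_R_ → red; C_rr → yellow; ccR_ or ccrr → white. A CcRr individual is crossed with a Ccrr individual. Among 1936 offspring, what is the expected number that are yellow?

Cross: CcRr × Ccrr — consider each gene separately:
C gene: Cc × Cc → 1 CC, 2 Cc, 1 cc → 3 C_ : 1 cc (out of 4)
R gene: Rr × rr → 2 Rr, 2 rr → 2 R_ : 2 rr (out of 4)
Genotype classes (out of 4 × 4 = 16): C_R_ = 3×2 = 6; C_rr = 3×2 = 6; ccR_ = 1×2 = 2; ccrr = 1×2 = 2
Apply the phenotype rules: C_R_ (6) → red; C_rr (6) → yellow; ccR_ (2) + ccrr (2) → white
Phenotype counts (out of 16): 6 red, 6 yellow, 4 white
yellow: 6 out of 16 → fraction 3/8
Expected count = 3/8 × 1936 = 726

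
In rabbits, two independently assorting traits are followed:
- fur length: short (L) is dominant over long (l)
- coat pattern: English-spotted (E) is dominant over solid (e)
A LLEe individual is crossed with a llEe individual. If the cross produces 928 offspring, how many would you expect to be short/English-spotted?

Dihybrid cross LLEe × llEe — consider each gene separately:
fur length: LL × ll → 4 Ll → 4 L_ (out of 4)
coat pattern: Ee × Ee → 1 EE, 2 Ee, 1 ee → 3 E_ : 1 ee (out of 4)
Combine (counts out of 4 × 4 = 16): short/English-spotted (L_E_) = 4×3 = 12; short/solid (L_ee) = 4×1 = 4
Phenotype counts (out of 16): 12 short/English-spotted, 4 short/solid
short/English-spotted: 12 out of 16 → fraction 3/4
Expected count = 3/4 × 928 = 696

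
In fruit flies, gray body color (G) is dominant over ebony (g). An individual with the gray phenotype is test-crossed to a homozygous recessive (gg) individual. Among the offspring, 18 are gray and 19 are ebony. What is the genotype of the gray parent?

Test cross: ? × gg
Offspring: 18 gray, 19 ebony — approximately 1:1.
A 1:1 ratio in a test cross indicates the unknown parent is heterozygous (Gg).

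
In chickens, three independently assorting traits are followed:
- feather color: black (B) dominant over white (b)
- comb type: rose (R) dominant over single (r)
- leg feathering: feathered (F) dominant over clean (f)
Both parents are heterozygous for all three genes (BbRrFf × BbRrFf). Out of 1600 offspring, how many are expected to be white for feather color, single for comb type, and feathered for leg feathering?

Trihybrid cross: BbRrFf × BbRrFf
Each trait segregates independently with a 3:1 phenotypic ratio, so each gene contributes 3/4 (dominant) or 1/4 (recessive).
Target: white (feather color), single (comb type), feathered (leg feathering)
Probability = product of independent per-trait probabilities
= 1/4 × 1/4 × 3/4 = 3/64
Expected count = 3/64 × 1600 = 75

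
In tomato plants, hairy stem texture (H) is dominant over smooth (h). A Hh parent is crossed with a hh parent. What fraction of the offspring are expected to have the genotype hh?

Punnett square for Hh × hh:
Offspring genotypes: 2 Hh, 2 hh
Total offspring: 4
Count with target: 2
Probability: 2/4 = 1/2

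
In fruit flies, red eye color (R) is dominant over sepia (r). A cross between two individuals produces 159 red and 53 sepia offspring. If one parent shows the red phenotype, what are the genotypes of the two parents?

Observed offspring: 159 red, 53 sepia
The observed ratio simplifies to 3:1. Sepia (rr) offspring appear, so each parent must contribute one r allele. The parent stated to show red carries R, so it is Rr. The other parent is then either Rr or rr: Rr × rr would give a 1:1 split, whereas Rr × Rr gives 3:1 — matching the data. So both parents are heterozygous (Rr × Rr).
Parent genotypes: Rr × Rr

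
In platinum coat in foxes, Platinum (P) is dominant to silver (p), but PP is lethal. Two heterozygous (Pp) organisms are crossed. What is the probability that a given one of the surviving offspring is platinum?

Cross: Pp × Pp
Punnett square offspring (before lethality): 1 PP, 2 Pp, 1 pp
The PP genotype is lethal (embryos die); surviving offspring: 2 Pp, 1 pp
platinum: 2 out of 3
Probability: 2/3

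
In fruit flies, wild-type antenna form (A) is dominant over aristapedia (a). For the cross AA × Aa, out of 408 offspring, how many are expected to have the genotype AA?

Punnett square for AA × Aa:
Offspring genotypes: 2 AA, 2 Aa
Total offspring: 4
Count with target: 2
Probability: 2/4 = 1/2
Expected count = 1/2 × 408 = 204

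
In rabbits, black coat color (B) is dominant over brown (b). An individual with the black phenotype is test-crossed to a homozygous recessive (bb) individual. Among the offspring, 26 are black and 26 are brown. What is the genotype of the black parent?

Test cross: ? × bb
Offspring: 26 black, 26 brown — approximately 1:1.
A 1:1 ratio in a test cross indicates the unknown parent is heterozygous (Bb).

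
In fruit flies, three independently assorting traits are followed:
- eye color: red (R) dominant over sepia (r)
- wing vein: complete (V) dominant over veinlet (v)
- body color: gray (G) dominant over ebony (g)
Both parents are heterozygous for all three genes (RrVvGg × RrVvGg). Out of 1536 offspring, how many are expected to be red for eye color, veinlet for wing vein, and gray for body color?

Trihybrid cross: RrVvGg × RrVvGg
Each trait segregates independently with a 3:1 phenotypic ratio, so each gene contributes 3/4 (dominant) or 1/4 (recessive).
Target: red (eye color), veinlet (wing vein), gray (body color)
Probability = product of independent per-trait probabilities
= 3/4 × 1/4 × 3/4 = 9/64
Expected count = 9/64 × 1536 = 216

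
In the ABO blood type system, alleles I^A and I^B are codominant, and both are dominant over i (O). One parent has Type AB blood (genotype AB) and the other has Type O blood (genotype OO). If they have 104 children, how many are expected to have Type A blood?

Cross: AB × OO
Possible offspring genotypes: 2 AO, 2 BO
Blood type counts: 2 Type A, 2 Type B
Probability of Type A: 2/4 = 1/2
Expected count = 1/2 × 104 = 52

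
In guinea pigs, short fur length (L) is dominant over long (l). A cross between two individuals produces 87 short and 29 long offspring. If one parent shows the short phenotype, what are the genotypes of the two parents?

Observed offspring: 87 short, 29 long
The observed ratio simplifies to 3:1. Long (ll) offspring appear, so each parent must contribute one l allele. The parent stated to show short carries L, so it is Ll. The other parent is then either Ll or ll: Ll × ll would give a 1:1 split, whereas Ll × Ll gives 3:1 — matching the data. So both parents are heterozygous (Ll × Ll).
Parent genotypes: Ll × Ll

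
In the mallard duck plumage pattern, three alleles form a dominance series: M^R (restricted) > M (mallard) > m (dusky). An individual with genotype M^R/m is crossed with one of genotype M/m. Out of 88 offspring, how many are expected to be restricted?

Cross: M^R/m × M/m
Allele dominance: M^R > M > m
Offspring genotypes: 1 M^R/M, 1 M^R/m, 1 M/m, 1 m/m
Phenotype counts: 2 restricted, 1 mallard, 1 dusky
restricted: 2 out of 4 → fraction 1/2
Expected count = 1/2 × 88 = 44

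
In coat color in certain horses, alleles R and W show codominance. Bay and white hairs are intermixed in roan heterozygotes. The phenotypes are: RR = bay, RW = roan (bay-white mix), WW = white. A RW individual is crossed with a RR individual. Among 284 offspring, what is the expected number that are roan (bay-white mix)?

Punnett square for RW × RR:
Offspring genotypes: 2 RR, 2 RW
Phenotype counts: 2 bay, 2 roan (bay-white mix)
roan (bay-white mix): 2 out of 4 → fraction 1/2
Expected count = 1/2 × 284 = 142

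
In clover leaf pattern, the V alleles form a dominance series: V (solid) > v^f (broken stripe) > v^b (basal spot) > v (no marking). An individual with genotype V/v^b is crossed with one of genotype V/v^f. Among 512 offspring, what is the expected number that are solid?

Cross: V/v^b × V/v^f
Allele dominance: V > v^f > v^b > v
Offspring genotypes: 1 V/V, 1 V/v^f, 1 V/v^b, 1 v^f/v^b
Phenotype counts: 3 solid, 1 broken stripe
solid: 3 out of 4 → fraction 3/4
Expected count = 3/4 × 512 = 384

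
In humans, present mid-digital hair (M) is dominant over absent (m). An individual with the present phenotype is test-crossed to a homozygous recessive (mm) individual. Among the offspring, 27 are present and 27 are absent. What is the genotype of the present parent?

Test cross: ? × mm
Offspring: 27 present, 27 absent — approximately 1:1.
A 1:1 ratio in a test cross indicates the unknown parent is heterozygous (Mm).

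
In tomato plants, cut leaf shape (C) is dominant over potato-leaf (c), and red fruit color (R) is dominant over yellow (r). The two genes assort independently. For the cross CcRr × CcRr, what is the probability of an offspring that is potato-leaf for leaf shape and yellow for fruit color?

Dihybrid cross CcRr × CcRr — consider each gene separately:
leaf shape: Cc × Cc → 1 CC, 2 Cc, 1 cc → 3 C_ : 1 cc (out of 4)
fruit color: Rr × Rr → 1 RR, 2 Rr, 1 rr → 3 R_ : 1 rr (out of 4)
Looking for: potato-leaf (cc) and yellow (rr)
P(potato-leaf) = 1/4, P(yellow) = 1/4
P(both) = 1/4 × 1/4 = 1/16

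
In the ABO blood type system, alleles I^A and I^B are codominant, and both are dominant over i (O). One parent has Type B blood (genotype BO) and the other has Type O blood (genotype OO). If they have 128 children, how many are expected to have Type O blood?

Cross: BO × OO
Possible offspring genotypes: 2 BO, 2 OO
Blood type counts: 2 Type B, 2 Type O
Probability of Type O: 2/4 = 1/2
Expected count = 1/2 × 128 = 64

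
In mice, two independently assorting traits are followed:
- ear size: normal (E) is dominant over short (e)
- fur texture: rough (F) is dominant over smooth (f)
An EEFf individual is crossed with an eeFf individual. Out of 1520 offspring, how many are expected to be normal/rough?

Dihybrid cross EEFf × eeFf — consider each gene separately:
ear size: EE × ee → 4 Ee → 4 E_ (out of 4)
fur texture: Ff × Ff → 1 FF, 2 Ff, 1 ff → 3 F_ : 1 ff (out of 4)
Combine (counts out of 4 × 4 = 16): normal/rough (E_F_) = 4×3 = 12; normal/smooth (E_ff) = 4×1 = 4
Phenotype counts (out of 16): 12 normal/rough, 4 normal/smooth
normal/rough: 12 out of 16 → fraction 3/4
Expected count = 3/4 × 1520 = 1140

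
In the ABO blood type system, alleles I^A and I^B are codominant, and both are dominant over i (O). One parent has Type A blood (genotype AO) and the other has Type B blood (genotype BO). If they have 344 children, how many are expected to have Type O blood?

Cross: AO × BO
Possible offspring genotypes: 1 AB, 1 AO, 1 BO, 1 OO
Blood type counts: 1 Type AB, 1 Type A, 1 Type B, 1 Type O
Probability of Type O: 1/4
Expected count = 1/4 × 344 = 86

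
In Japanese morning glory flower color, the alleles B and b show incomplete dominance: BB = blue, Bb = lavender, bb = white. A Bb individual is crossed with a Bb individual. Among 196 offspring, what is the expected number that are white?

Punnett square for Bb × Bb:
Offspring genotypes: 1 BB, 2 Bb, 1 bb
Phenotype counts: 1 blue, 2 lavender, 1 white
white: 1 out of 4 → fraction 1/4
Expected count = 1/4 × 196 = 49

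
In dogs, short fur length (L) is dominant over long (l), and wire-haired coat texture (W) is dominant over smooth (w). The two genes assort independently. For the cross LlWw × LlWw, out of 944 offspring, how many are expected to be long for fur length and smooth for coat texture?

Dihybrid cross LlWw × LlWw — consider each gene separately:
fur length: Ll × Ll → 1 LL, 2 Ll, 1 ll → 3 L_ : 1 ll (out of 4)
coat texture: Ww × Ww → 1 WW, 2 Ww, 1 ww → 3 W_ : 1 ww (out of 4)
Looking for: long (ll) and smooth (ww)
P(long) = 1/4, P(smooth) = 1/4
P(both) = 1/4 × 1/4 = 1/16
Expected count = 1/16 × 944 = 59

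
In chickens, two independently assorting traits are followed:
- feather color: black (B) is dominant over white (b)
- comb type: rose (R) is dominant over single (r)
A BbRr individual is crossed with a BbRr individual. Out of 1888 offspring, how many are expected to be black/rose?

Dihybrid cross BbRr × BbRr — consider each gene separately:
feather color: Bb × Bb → 1 BB, 2 Bb, 1 bb → 3 B_ : 1 bb (out of 4)
comb type: Rr × Rr → 1 RR, 2 Rr, 1 rr → 3 R_ : 1 rr (out of 4)
Combine (counts out of 4 × 4 = 16): black/rose (B_R_) = 3×3 = 9; black/single (B_rr) = 3×1 = 3; white/rose (bbR_) = 1×3 = 3; white/single (bbrr) = 1×1 = 1
Phenotype counts (out of 16): 9 black/rose, 3 black/single, 3 white/rose, 1 white/single
black/rose: 9 out of 16 → fraction 9/16
Expected count = 9/16 × 1888 = 1062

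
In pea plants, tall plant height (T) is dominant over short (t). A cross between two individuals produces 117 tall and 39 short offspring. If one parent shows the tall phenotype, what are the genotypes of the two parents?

Observed offspring: 117 tall, 39 short
The observed ratio simplifies to 3:1. Short (tt) offspring appear, so each parent must contribute one t allele. The parent stated to show tall carries T, so it is Tt. The other parent is then either Tt or tt: Tt × tt would give a 1:1 split, whereas Tt × Tt gives 3:1 — matching the data. So both parents are heterozygous (Tt × Tt).
Parent genotypes: Tt × Tt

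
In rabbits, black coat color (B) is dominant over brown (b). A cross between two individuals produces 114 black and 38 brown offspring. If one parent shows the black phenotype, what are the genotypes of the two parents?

Observed offspring: 114 black, 38 brown
The observed ratio simplifies to 3:1. Brown (bb) offspring appear, so each parent must contribute one b allele. The parent stated to show black carries B, so it is Bb. The other parent is then either Bb or bb: Bb × bb would give a 1:1 split, whereas Bb × Bb gives 3:1 — matching the data. So both parents are heterozygous (Bb × Bb).
Parent genotypes: Bb × Bb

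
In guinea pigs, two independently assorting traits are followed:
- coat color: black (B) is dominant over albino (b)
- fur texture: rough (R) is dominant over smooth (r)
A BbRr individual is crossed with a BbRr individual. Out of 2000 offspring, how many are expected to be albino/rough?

Dihybrid cross BbRr × BbRr — consider each gene separately:
coat color: Bb × Bb → 1 BB, 2 Bb, 1 bb → 3 B_ : 1 bb (out of 4)
fur texture: Rr × Rr → 1 RR, 2 Rr, 1 rr → 3 R_ : 1 rr (out of 4)
Combine (counts out of 4 × 4 = 16): black/rough (B_R_) = 3×3 = 9; black/smooth (B_rr) = 3×1 = 3; albino/rough (bbR_) = 1×3 = 3; albino/smooth (bbrr) = 1×1 = 1
Phenotype counts (out of 16): 9 black/rough, 3 black/smooth, 3 albino/rough, 1 albino/smooth
albino/rough: 3 out of 16 → fraction 3/16
Expected count = 3/16 × 2000 = 375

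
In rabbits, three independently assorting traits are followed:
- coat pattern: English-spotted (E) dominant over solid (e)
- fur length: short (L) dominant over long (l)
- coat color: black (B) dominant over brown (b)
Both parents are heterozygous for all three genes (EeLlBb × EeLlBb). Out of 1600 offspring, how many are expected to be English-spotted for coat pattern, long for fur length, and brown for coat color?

Trihybrid cross: EeLlBb × EeLlBb
Each trait segregates independently with a 3:1 phenotypic ratio, so each gene contributes 3/4 (dominant) or 1/4 (recessive).
Target: English-spotted (coat pattern), long (fur length), brown (coat color)
Probability = product of independent per-trait probabilities
= 3/4 × 1/4 × 1/4 = 3/64
Expected count = 3/64 × 1600 = 75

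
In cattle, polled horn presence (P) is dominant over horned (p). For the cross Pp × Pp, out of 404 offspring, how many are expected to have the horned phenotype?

Punnett square for Pp × Pp:
Offspring genotypes: 1 PP, 2 Pp, 1 pp
Total offspring: 4
Count with target: 1
Probability: 1/4
Expected count = 1/4 × 404 = 101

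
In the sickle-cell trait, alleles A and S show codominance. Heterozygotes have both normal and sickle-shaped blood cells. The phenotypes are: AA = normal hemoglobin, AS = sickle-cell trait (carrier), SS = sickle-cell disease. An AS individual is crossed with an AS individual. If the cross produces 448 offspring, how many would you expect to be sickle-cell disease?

Punnett square for AS × AS:
Offspring genotypes: 1 AA, 2 AS, 1 SS
Phenotype counts: 1 normal hemoglobin, 2 sickle-cell trait (carrier), 1 sickle-cell disease
sickle-cell disease: 1 out of 4 → fraction 1/4
Expected count = 1/4 × 448 = 112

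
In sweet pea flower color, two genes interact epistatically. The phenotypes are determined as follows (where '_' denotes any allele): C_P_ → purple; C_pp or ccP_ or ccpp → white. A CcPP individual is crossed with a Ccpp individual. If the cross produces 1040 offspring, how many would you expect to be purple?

Cross: CcPP × Ccpp — consider each gene separately:
C gene: Cc × Cc → 1 CC, 2 Cc, 1 cc → 3 C_ : 1 cc (out of 4)
P gene: PP × pp → 4 Pp → 4 P_ (out of 4)
Genotype classes (out of 4 × 4 = 16): C_P_ = 3×4 = 12; ccP_ = 1×4 = 4
Apply the phenotype rules: C_P_ (12) → purple; ccP_ (4) → white
Phenotype counts (out of 16): 12 purple, 4 white
purple: 12 out of 16 → fraction 3/4
Expected count = 3/4 × 1040 = 780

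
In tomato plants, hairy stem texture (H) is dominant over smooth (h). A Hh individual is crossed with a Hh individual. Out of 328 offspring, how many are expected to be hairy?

Punnett square for Hh × Hh:
Offspring genotypes: 1 HH, 2 Hh, 1 hh
hairy: 3, smooth: 1
hairy: 3 out of 4 → fraction 3/4
Expected count = 3/4 × 328 = 246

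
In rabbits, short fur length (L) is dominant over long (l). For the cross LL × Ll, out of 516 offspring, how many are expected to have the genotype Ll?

Punnett square for LL × Ll:
Offspring genotypes: 2 LL, 2 Ll
Total offspring: 4
Count with target: 2
Probability: 2/4 = 1/2
Expected count = 1/2 × 516 = 258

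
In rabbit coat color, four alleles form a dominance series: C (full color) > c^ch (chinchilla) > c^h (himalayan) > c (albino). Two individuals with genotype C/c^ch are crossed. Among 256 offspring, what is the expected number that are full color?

Cross: C/c^ch × C/c^ch
Allele dominance: C > c^ch > c^h > c
Offspring genotypes: 1 C/C, 2 C/c^ch, 1 c^ch/c^ch
Phenotype counts: 3 full color, 1 chinchilla
full color: 3 out of 4 → fraction 3/4
Expected count = 3/4 × 256 = 192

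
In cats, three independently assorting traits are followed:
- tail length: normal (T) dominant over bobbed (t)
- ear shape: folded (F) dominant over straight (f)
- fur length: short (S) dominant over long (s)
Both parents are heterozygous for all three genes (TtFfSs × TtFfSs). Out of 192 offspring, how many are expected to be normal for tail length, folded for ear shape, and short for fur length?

Trihybrid cross: TtFfSs × TtFfSs
Each trait segregates independently with a 3:1 phenotypic ratio, so each gene contributes 3/4 (dominant) or 1/4 (recessive).
Target: normal (tail length), folded (ear shape), short (fur length)
Probability = product of independent per-trait probabilities
= 3/4 × 3/4 × 3/4 = 27/64
Expected count = 27/64 × 192 = 81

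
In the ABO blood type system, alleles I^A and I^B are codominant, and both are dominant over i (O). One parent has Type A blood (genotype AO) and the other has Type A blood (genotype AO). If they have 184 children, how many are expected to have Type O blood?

Cross: AO × AO
Possible offspring genotypes: 1 AA, 2 AO, 1 OO
Blood type counts: 3 Type A, 1 Type O
Probability of Type O: 1/4
Expected count = 1/4 × 184 = 46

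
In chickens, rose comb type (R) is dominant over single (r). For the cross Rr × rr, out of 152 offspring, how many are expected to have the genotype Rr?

Punnett square for Rr × rr:
Offspring genotypes: 2 Rr, 2 rr
Total offspring: 4
Count with target: 2
Probability: 2/4 = 1/2
Expected count = 1/2 × 152 = 76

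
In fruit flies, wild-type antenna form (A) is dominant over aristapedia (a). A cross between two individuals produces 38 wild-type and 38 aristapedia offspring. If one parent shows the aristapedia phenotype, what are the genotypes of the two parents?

Observed offspring: 38 wild-type, 38 aristapedia
The observed ratio simplifies to 1:1. One parent shows aristapedia, so its genotype must be aa. A 1:1 offspring split requires the other parent to be heterozygous (Aa).
Parent genotypes: aa × Aa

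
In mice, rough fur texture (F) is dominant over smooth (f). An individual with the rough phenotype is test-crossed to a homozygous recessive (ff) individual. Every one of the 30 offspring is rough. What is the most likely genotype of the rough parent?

Test cross: ? × ff
All offspring are rough.
If the unknown parent were heterozygous (Ff), about half of 30 offspring would be smooth; none are. The unknown parent is most likely homozygous dominant (FF).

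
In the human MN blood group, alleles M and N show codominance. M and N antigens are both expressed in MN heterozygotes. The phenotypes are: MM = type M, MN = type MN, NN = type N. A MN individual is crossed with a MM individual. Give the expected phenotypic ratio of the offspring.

Punnett square for MN × MM:
Offspring genotypes: 2 MM, 2 MN
Phenotype counts: 2 type M, 2 type MN
Ratio: 1 type M : 1 type MN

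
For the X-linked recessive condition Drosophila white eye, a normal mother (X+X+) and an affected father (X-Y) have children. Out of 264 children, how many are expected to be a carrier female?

Cross: X+X+ × X-Y
Offspring: 2 X+X-, 2 X+Y
Probability of a carrier female: 2/4 = 1/2
Expected count = 1/2 × 264 = 132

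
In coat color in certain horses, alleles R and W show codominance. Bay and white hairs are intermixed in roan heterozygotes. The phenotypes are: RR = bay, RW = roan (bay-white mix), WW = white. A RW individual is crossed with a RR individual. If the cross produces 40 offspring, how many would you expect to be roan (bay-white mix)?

Punnett square for RW × RR:
Offspring genotypes: 2 RR, 2 RW
Phenotype counts: 2 bay, 2 roan (bay-white mix)
roan (bay-white mix): 2 out of 4 → fraction 1/2
Expected count = 1/2 × 40 = 20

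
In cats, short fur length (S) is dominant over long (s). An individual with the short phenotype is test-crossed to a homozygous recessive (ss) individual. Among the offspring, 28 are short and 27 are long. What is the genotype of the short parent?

Test cross: ? × ss
Offspring: 28 short, 27 long — approximately 1:1.
A 1:1 ratio in a test cross indicates the unknown parent is heterozygous (Ss).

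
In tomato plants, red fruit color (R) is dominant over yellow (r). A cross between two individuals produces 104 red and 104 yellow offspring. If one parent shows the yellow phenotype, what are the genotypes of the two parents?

Observed offspring: 104 red, 104 yellow
The observed ratio simplifies to 1:1. One parent shows yellow, so its genotype must be rr. A 1:1 offspring split requires the other parent to be heterozygous (Rr).
Parent genotypes: rr × Rr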